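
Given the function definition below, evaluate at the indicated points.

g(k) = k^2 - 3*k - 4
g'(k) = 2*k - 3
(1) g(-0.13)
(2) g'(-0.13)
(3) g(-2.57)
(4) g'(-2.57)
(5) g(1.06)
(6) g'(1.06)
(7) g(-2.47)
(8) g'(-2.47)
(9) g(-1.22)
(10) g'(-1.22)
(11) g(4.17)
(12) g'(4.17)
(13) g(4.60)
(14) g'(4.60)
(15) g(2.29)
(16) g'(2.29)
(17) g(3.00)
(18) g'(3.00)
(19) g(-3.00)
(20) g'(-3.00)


(1) = -3.59
(2) = -3.26
(3) = 10.31
(4) = -8.14
(5) = -6.06
(6) = -0.88
(7) = 9.51
(8) = -7.94
(9) = 1.15
(10) = -5.44
(11) = 0.88
(12) = 5.34
(13) = 3.36
(14) = 6.20
(15) = -5.63
(16) = 1.58
(17) = -4.00
(18) = 3.00
(19) = 14.00
(20) = -9.00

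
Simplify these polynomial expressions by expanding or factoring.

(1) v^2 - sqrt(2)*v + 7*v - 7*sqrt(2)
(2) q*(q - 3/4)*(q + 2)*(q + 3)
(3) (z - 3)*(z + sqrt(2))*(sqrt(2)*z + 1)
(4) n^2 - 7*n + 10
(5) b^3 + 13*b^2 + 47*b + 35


(1) = (v + 7)*(v - sqrt(2))
(2) = q^4 + 17*q^3/4 + 9*q^2/4 - 9*q/2
(3) = sqrt(2)*z^3 - 3*sqrt(2)*z^2 + 3*z^2 - 9*z + sqrt(2)*z - 3*sqrt(2)
(4) = (n - 5)*(n - 2)
(5) = (b + 1)*(b + 5)*(b + 7)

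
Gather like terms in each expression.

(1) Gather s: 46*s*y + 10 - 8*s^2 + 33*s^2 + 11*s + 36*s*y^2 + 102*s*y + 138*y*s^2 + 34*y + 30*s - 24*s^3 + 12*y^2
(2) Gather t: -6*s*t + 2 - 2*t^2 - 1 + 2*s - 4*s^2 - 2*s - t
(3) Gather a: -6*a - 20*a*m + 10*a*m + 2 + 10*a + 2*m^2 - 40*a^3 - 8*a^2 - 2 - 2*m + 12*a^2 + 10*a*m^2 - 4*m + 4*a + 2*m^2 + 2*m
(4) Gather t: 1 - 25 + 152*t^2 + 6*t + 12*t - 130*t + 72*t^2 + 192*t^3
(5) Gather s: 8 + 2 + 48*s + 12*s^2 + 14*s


(1) = -24*s^3 + s^2*(138*y + 25) + s*(36*y^2 + 148*y + 41) + 12*y^2 + 34*y + 10
(2) = -4*s^2 - 2*t^2 + t*(-6*s - 1) + 1
(3) = -40*a^3 + 4*a^2 + a*(10*m^2 - 10*m + 8) + 4*m^2 - 4*m
(4) = 192*t^3 + 224*t^2 - 112*t - 24
(5) = 12*s^2 + 62*s + 10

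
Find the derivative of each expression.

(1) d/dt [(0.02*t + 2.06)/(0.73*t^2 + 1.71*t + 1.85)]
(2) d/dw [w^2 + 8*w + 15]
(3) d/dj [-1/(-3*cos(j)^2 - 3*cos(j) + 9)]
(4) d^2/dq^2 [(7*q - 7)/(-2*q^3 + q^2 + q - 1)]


(1) = (0.0146*t^2 + 0.0342*t - (0.02*t + 2.06)*(1.46*t + 1.71) + 0.037)/(0.73*t^2 + 1.71*t + 1.85)^2
(2) = 2*w + 8
(3) = (2*cos(j) + 1)*sin(j)/(3*(cos(j)^2 + cos(j) - 3)^2)
(4) = 14*(-(q - 1)*(-6*q^2 + 2*q + 1)^2 + (6*q^2 - 2*q + (q - 1)*(6*q - 1) - 1)*(2*q^3 - q^2 - q + 1))/(2*q^3 - q^2 - q + 1)^3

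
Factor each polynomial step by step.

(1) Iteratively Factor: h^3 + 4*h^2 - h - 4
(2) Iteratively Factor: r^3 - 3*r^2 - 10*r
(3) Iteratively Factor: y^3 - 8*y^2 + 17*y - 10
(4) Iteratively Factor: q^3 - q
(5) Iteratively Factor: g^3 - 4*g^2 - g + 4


(1) = (h - 1)*(h^2 + 5*h + 4) = (h - 1)*(h + 4)*(h + 1)
(2) = (r + 2)*(r^2 - 5*r) = (r - 5)*(r + 2)*(r)
(3) = (y - 5)*(y^2 - 3*y + 2) = (y - 5)*(y - 1)*(y - 2)
(4) = (q - 1)*(q^2 + q) = (q - 1)*(q + 1)*(q)
(5) = (g - 1)*(g^2 - 3*g - 4) = (g - 4)*(g - 1)*(g + 1)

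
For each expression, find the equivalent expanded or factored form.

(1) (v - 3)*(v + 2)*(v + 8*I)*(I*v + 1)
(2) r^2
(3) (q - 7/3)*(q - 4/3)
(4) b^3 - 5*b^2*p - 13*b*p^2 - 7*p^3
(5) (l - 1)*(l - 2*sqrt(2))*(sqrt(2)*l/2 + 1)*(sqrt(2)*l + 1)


(1) = I*v^4 - 7*v^3 - I*v^3 + 7*v^2 + 2*I*v^2 + 42*v - 8*I*v - 48*I
(2) = r^2
(3) = q^2 - 11*q/3 + 28/9
(4) = (b - 7*p)*(b + p)^2
(5) = l^4 - l^3 - sqrt(2)*l^3/2 - 5*l^2 + sqrt(2)*l^2/2 - 2*sqrt(2)*l + 5*l + 2*sqrt(2)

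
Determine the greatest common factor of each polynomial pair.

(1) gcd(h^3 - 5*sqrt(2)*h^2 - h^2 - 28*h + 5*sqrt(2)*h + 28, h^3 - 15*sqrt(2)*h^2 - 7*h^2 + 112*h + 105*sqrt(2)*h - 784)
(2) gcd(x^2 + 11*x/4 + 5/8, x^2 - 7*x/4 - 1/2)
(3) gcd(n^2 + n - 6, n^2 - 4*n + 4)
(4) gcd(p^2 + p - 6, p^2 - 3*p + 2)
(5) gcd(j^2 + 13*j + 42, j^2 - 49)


(1) = gcd((h - 1)*(h - 7*sqrt(2))*(h + 2*sqrt(2)), (h - 7)*(h - 8*sqrt(2))*(h - 7*sqrt(2))) = h - 7*sqrt(2)
(2) = x + 1/4
(3) = gcd((n - 2)*(n + 3), (n - 2)^2) = n - 2
(4) = gcd((p - 2)*(p + 3), (p - 2)*(p - 1)) = p - 2
(5) = gcd((j + 6)*(j + 7), (j - 7)*(j + 7)) = j + 7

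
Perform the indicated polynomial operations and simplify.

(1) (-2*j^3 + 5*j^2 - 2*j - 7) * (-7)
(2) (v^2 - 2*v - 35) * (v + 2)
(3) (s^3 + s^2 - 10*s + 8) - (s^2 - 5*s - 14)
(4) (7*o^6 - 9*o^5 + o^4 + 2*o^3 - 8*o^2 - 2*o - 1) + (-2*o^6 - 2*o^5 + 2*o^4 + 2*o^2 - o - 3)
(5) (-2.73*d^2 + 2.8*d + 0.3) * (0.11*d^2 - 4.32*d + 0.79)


(1) = 14*j^3 - 35*j^2 + 14*j + 49
(2) = v^3 - 39*v - 70
(3) = s^3 - 5*s + 22
(4) = 5*o^6 - 11*o^5 + 3*o^4 + 2*o^3 - 6*o^2 - 3*o - 4
(5) = -0.3003*d^4 + 12.1016*d^3 - 14.2197*d^2 + 0.916*d + 0.237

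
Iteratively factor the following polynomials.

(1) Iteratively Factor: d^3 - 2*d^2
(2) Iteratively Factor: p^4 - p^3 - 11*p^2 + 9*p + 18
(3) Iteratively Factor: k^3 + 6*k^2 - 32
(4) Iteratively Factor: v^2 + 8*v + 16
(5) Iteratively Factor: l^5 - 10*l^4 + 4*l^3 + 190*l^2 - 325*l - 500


(1) = (d)*(d^2 - 2*d) = d*(d - 2)*(d)
(2) = (p + 3)*(p^3 - 4*p^2 + p + 6) = (p - 3)*(p + 3)*(p^2 - p - 2) = (p - 3)*(p - 2)*(p + 3)*(p + 1)
(3) = (k - 2)*(k^2 + 8*k + 16) = (k - 2)*(k + 4)*(k + 4)
(4) = (v + 4)*(v + 4)
(5) = (l + 1)*(l^4 - 11*l^3 + 15*l^2 + 175*l - 500) = (l - 5)*(l + 1)*(l^3 - 6*l^2 - 15*l + 100) = (l - 5)*(l + 1)*(l + 4)*(l^2 - 10*l + 25) = (l - 5)^2*(l + 1)*(l + 4)*(l - 5)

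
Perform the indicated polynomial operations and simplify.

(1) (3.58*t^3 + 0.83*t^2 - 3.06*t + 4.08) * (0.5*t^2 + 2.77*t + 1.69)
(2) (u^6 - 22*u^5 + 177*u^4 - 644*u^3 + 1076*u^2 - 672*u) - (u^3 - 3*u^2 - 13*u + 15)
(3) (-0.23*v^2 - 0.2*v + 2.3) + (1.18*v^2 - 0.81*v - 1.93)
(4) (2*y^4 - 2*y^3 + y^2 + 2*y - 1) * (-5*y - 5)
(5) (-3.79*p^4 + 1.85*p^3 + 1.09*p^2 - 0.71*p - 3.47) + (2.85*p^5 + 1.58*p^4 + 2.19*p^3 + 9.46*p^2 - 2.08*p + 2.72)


(1) = 1.79*t^5 + 10.3316*t^4 + 6.8193*t^3 - 5.0335*t^2 + 6.1302*t + 6.8952
(2) = u^6 - 22*u^5 + 177*u^4 - 645*u^3 + 1079*u^2 - 659*u - 15
(3) = 0.95*v^2 - 1.01*v + 0.37
(4) = -10*y^5 + 5*y^3 - 15*y^2 - 5*y + 5
(5) = 2.85*p^5 - 2.21*p^4 + 4.04*p^3 + 10.55*p^2 - 2.79*p - 0.75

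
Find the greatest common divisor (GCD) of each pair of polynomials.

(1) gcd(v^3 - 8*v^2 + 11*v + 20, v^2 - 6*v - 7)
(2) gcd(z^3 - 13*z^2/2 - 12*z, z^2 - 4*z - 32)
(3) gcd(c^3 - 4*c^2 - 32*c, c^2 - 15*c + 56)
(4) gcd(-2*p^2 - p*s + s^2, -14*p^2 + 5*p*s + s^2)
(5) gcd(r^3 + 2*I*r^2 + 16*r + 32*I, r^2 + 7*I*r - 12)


(1) = v + 1
(2) = z - 8
(3) = gcd(c*(c - 8)*(c + 4), (c - 8)*(c - 7)) = c - 8
(4) = 2*p - s
(5) = r + 4*I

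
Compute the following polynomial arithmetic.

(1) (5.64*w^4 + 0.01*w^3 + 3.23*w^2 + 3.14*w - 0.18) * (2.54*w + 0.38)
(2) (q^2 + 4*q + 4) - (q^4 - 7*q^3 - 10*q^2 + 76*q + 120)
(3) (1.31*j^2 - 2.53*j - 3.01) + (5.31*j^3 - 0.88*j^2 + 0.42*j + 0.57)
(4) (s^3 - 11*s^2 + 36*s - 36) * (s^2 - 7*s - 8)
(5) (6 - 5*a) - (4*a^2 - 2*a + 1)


(1) = 14.3256*w^5 + 2.1686*w^4 + 8.208*w^3 + 9.203*w^2 + 0.736*w - 0.0684
(2) = -q^4 + 7*q^3 + 11*q^2 - 72*q - 116
(3) = 5.31*j^3 + 0.43*j^2 - 2.11*j - 2.44
(4) = s^5 - 18*s^4 + 105*s^3 - 200*s^2 - 36*s + 288
(5) = -4*a^2 - 3*a + 5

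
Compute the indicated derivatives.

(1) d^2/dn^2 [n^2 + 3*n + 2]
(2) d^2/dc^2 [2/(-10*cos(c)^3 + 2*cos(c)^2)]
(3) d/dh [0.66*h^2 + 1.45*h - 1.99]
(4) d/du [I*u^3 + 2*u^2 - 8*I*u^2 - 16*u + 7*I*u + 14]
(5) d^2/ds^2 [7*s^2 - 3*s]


(1) = 2
(2) = (900*tan(c)^4 + 616/cos(c)^2 + 155/cos(c)^3 - 55*cos(3*c)/cos(c)^4 - 924/cos(c)^4)/(4*(5*cos(c) - 1)^3)
(3) = 1.32*h + 1.45
(4) = 3*I*u^2 + u*(4 - 16*I) - 16 + 7*I
(5) = 14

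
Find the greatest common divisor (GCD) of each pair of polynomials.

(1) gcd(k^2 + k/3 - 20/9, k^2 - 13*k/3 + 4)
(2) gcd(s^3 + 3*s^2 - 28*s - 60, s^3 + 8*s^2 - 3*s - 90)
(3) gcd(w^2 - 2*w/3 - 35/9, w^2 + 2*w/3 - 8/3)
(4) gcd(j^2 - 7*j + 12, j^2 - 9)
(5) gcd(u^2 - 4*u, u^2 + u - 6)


(1) = k - 4/3
(2) = s + 6
(3) = gcd((w - 7/3)*(w + 5/3), (w - 4/3)*(w + 2)) = 1
(4) = j - 3
(5) = gcd(u*(u - 4), (u - 2)*(u + 3)) = 1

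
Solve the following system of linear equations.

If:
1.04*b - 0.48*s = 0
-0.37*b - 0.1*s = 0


Then:
b = 0.00
s = 0.00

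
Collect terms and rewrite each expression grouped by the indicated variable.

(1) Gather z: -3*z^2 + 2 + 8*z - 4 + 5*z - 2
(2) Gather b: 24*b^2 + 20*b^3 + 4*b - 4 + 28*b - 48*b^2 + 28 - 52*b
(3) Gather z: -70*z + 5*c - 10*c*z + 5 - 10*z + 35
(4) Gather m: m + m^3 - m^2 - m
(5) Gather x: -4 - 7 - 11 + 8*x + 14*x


(1) = -3*z^2 + 13*z - 4
(2) = 20*b^3 - 24*b^2 - 20*b + 24
(3) = 5*c + z*(-10*c - 80) + 40
(4) = m^3 - m^2
(5) = 22*x - 22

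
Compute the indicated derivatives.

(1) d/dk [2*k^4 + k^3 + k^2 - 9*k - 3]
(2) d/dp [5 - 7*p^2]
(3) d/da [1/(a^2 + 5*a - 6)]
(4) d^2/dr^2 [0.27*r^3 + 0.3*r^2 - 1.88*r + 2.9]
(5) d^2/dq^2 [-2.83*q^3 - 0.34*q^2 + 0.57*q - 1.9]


(1) = 8*k^3 + 3*k^2 + 2*k - 9
(2) = -14*p
(3) = (-2*a - 5)/(a^2 + 5*a - 6)^2
(4) = 1.62*r + 0.6
(5) = -16.98*q - 0.68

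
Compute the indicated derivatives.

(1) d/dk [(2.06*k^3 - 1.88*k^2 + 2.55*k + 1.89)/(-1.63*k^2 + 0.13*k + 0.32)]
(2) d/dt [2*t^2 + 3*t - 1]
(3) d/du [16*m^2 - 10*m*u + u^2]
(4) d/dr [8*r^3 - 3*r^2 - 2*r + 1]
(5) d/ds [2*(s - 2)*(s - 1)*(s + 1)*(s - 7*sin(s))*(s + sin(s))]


(1) = (-3.3578*k^4 + 0.5356*k^3 + 5.8897*k^2 + 4.9582*k + 0.5703)/(2.6569*k^4 - 0.4238*k^3 - 1.0263*k^2 + 0.0832*k + 0.1024)
(2) = 4*t + 3
(3) = -10*m + 2*u
(4) = 24*r^2 - 6*r - 2
(5) = 2*(s - 2)*(s - 1)*(s + 1)*(s - 7*sin(s))*(cos(s) + 1) - 2*(s - 2)*(s - 1)*(s + 1)*(s + sin(s))*(7*cos(s) - 1) + 2*(s - 2)*(s - 1)*(s - 7*sin(s))*(s + sin(s)) + 2*(s - 2)*(s + 1)*(s - 7*sin(s))*(s + sin(s)) + 2*(s - 1)*(s + 1)*(s - 7*sin(s))*(s + sin(s))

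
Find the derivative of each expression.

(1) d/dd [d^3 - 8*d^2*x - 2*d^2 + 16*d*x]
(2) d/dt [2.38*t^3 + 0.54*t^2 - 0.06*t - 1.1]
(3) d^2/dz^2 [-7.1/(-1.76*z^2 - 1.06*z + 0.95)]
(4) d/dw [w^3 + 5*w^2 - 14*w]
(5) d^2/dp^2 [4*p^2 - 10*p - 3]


(1) = 3*d^2 - 16*d*x - 4*d + 16*x
(2) = 7.14*t^2 + 1.08*t - 0.06
(3) = (-43.98592*z^2 - 26.49152*z + 7.1*(3.52*z + 1.06)*(7.04*z + 2.12) + 23.7424)/(1.76*z^2 + 1.06*z - 0.95)^3
(4) = 3*w^2 + 10*w - 14
(5) = 8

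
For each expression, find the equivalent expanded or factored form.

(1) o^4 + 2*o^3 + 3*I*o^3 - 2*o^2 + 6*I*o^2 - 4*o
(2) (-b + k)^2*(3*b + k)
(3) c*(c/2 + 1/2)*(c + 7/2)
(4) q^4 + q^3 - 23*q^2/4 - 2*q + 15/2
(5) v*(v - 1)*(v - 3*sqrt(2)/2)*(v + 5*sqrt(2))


(1) = o*(o + 2)*(o + I)*(o + 2*I)
(2) = 3*b^3 - 5*b^2*k + b*k^2 + k^3
(3) = c^3/2 + 9*c^2/4 + 7*c/4
(4) = (q - 3/2)*(q + 5/2)*(q - sqrt(2))*(q + sqrt(2))
(5) = v^4 - v^3 + 7*sqrt(2)*v^3/2 - 15*v^2 - 7*sqrt(2)*v^2/2 + 15*v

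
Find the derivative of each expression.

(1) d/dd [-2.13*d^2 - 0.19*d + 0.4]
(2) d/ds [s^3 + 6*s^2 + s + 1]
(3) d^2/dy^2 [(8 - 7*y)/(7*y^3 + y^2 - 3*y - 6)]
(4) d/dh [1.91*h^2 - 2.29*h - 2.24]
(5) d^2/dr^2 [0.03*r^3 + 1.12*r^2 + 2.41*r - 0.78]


(1) = -4.26*d - 0.19
(2) = 3*s^2 + 12*s + 1
(3) = 2*(-(7*y - 8)*(21*y^2 + 2*y - 3)^2 + (147*y^2 + 14*y + (7*y - 8)*(21*y + 1) - 21)*(7*y^3 + y^2 - 3*y - 6))/(7*y^3 + y^2 - 3*y - 6)^3
(4) = 3.82*h - 2.29
(5) = 0.18*r + 2.24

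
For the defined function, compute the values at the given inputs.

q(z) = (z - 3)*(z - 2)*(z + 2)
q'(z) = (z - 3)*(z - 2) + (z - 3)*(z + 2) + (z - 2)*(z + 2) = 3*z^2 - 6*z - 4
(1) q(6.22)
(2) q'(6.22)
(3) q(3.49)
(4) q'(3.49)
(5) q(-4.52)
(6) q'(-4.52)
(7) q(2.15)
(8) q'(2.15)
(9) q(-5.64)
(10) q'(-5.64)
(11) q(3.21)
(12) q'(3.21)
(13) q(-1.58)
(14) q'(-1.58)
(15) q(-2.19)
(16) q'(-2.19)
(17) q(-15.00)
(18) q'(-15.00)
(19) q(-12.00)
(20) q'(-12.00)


(1) = 111.70
(2) = 74.75
(3) = 4.01
(4) = 11.60
(5) = -123.56
(6) = 84.41
(7) = -0.53
(8) = -3.03
(9) = -240.27
(10) = 125.27
(11) = 1.32
(12) = 7.65
(13) = 6.89
(14) = 12.97
(15) = -4.13
(16) = 23.53
(17) = -3978.00
(18) = 761.00
(19) = -2100.00
(20) = 500.00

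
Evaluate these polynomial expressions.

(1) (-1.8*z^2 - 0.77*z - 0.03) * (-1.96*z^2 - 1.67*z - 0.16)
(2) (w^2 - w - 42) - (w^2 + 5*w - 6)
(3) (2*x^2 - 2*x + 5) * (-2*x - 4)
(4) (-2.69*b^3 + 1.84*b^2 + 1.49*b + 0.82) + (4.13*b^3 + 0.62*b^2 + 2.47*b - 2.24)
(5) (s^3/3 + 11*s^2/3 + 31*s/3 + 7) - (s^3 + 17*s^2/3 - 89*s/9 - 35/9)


(1) = 3.528*z^4 + 4.5152*z^3 + 1.6327*z^2 + 0.1733*z + 0.0048
(2) = -6*w - 36
(3) = -4*x^3 - 4*x^2 - 2*x - 20
(4) = 1.44*b^3 + 2.46*b^2 + 3.96*b - 1.42
(5) = -2*s^3/3 - 2*s^2 + 182*s/9 + 98/9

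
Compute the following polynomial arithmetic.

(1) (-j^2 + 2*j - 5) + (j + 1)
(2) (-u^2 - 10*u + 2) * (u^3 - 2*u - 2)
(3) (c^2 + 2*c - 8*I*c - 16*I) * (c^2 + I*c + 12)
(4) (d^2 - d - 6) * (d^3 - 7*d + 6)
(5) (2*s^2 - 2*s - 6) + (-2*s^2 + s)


(1) = -j^2 + 3*j - 4
(2) = -u^5 - 10*u^4 + 4*u^3 + 22*u^2 + 16*u - 4
(3) = c^4 + 2*c^3 - 7*I*c^3 + 20*c^2 - 14*I*c^2 + 40*c - 96*I*c - 192*I
(4) = d^5 - d^4 - 13*d^3 + 13*d^2 + 36*d - 36
(5) = -s - 6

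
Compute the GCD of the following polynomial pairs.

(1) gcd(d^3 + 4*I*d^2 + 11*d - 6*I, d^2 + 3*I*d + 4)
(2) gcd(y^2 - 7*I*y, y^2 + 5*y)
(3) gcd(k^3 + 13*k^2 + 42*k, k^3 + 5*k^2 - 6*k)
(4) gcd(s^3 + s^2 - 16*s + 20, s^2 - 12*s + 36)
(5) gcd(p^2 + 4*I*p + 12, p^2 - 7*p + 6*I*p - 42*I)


(1) = d - I
(2) = gcd(y*(y - 7*I), y*(y + 5)) = y
(3) = k^2 + 6*k
(4) = 1
(5) = gcd((p - 2*I)*(p + 6*I), (p - 7)*(p + 6*I)) = p + 6*I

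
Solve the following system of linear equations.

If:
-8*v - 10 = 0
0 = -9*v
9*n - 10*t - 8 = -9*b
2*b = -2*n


Then:
No Solution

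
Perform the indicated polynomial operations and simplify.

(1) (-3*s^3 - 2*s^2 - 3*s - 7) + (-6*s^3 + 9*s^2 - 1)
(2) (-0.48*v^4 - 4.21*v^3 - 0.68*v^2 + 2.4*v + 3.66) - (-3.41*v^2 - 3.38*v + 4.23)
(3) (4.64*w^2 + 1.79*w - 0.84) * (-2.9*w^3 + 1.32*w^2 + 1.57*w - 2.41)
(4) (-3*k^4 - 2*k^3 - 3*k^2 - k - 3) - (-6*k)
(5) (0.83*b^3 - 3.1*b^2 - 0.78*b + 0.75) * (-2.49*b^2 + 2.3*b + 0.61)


(1) = -9*s^3 + 7*s^2 - 3*s - 8
(2) = -0.48*v^4 - 4.21*v^3 + 2.73*v^2 + 5.78*v - 0.57
(3) = -13.456*w^5 + 0.9338*w^4 + 12.0836*w^3 - 9.4809*w^2 - 5.6327*w + 2.0244
(4) = -3*k^4 - 2*k^3 - 3*k^2 + 5*k - 3
(5) = -2.0667*b^5 + 9.628*b^4 - 4.6815*b^3 - 5.5525*b^2 + 1.2492*b + 0.4575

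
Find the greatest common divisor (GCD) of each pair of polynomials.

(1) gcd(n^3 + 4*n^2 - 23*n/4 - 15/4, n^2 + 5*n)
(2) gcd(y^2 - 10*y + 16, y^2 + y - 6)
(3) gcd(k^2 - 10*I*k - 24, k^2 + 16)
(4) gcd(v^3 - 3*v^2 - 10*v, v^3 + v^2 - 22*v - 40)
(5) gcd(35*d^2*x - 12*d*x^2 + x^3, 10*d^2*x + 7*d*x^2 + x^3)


(1) = gcd((n - 3/2)*(n + 1/2)*(n + 5), n*(n + 5)) = n + 5
(2) = y - 2
(3) = k - 4*I
(4) = v^2 - 3*v - 10
(5) = gcd(x*(-7*d + x)*(-5*d + x), x*(2*d + x)*(5*d + x)) = x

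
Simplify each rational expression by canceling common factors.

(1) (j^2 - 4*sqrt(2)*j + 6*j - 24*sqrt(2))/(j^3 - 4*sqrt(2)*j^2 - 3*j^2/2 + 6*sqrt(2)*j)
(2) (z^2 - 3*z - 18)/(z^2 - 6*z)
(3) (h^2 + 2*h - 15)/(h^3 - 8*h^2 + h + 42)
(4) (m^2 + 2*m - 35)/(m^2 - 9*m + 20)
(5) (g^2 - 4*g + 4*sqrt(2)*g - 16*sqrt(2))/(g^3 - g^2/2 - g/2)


(1) = (2*j + 12)/(2*j^2 - 3*j)
(2) = (z + 3)/z
(3) = (h + 5)/(h^2 - 5*h - 14)
(4) = (m + 7)/(m - 4)
(5) = (2*g^2 + g*(-8 + 8*sqrt(2)) - 32*sqrt(2))/(2*g^3 - g^2 - g)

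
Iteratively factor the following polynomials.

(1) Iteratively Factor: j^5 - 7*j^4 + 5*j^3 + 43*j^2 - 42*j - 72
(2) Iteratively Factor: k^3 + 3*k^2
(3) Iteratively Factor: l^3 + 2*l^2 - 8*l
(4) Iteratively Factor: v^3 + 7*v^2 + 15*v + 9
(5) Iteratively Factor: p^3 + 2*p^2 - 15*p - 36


(1) = (j + 2)*(j^4 - 9*j^3 + 23*j^2 - 3*j - 36) = (j - 3)*(j + 2)*(j^3 - 6*j^2 + 5*j + 12) = (j - 3)^2*(j + 2)*(j^2 - 3*j - 4) = (j - 3)^2*(j + 1)*(j + 2)*(j - 4)
(2) = (k)*(k^2 + 3*k) = k*(k + 3)*(k)
(3) = (l)*(l^2 + 2*l - 8) = l*(l - 2)*(l + 4)
(4) = (v + 3)*(v^2 + 4*v + 3) = (v + 1)*(v + 3)*(v + 3)
(5) = (p - 4)*(p^2 + 6*p + 9) = (p - 4)*(p + 3)*(p + 3)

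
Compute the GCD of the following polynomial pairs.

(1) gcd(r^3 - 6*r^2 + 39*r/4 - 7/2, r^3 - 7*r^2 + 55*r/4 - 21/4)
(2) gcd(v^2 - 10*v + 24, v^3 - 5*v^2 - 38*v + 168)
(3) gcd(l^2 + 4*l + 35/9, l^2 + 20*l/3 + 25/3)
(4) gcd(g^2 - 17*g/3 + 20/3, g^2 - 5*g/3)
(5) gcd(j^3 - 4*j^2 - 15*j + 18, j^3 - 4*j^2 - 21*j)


(1) = gcd((r - 7/2)*(r - 2)*(r - 1/2), (r - 7/2)*(r - 3)*(r - 1/2)) = r^2 - 4*r + 7/4
(2) = v - 4
(3) = l + 5/3
(4) = g - 5/3
(5) = gcd((j - 6)*(j - 1)*(j + 3), j*(j - 7)*(j + 3)) = j + 3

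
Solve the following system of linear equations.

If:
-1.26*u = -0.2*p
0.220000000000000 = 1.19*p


Then:
p = 0.18
u = 0.03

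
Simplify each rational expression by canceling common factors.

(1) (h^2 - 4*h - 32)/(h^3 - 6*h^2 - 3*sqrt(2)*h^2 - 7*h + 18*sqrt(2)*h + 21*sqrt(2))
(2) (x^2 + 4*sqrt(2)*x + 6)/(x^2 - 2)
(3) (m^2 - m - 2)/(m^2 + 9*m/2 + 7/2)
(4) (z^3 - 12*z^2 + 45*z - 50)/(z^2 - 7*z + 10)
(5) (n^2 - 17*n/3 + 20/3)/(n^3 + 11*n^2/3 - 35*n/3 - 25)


(1) = (h^2 - 4*h - 32)/(h^3 + h^2*(-6 - 3*sqrt(2)) + h*(-7 + 18*sqrt(2)) + 21*sqrt(2))
(2) = (x + 3*sqrt(2))/(x - sqrt(2))
(3) = (2*m - 4)/(2*m + 7)
(4) = z - 5
(5) = (3*n^2 - 17*n + 20)/(3*n^3 + 11*n^2 - 35*n - 75)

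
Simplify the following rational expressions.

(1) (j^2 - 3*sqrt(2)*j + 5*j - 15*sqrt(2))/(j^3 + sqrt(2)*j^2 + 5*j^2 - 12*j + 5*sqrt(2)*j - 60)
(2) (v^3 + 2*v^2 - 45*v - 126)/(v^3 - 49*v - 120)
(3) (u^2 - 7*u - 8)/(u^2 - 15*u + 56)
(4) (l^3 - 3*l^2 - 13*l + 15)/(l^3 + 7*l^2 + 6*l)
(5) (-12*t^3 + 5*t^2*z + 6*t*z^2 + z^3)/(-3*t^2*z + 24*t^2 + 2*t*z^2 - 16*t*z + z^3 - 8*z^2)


(1) = (j - 3*sqrt(2))/(j^2 + sqrt(2)*j - 12)
(2) = (v^2 - v - 42)/(v^2 - 3*v - 40)
(3) = (u + 1)/(u - 7)
(4) = (l^3 - 3*l^2 - 13*l + 15)/(l^3 + 7*l^2 + 6*l)
(5) = (4*t + z)/(z - 8)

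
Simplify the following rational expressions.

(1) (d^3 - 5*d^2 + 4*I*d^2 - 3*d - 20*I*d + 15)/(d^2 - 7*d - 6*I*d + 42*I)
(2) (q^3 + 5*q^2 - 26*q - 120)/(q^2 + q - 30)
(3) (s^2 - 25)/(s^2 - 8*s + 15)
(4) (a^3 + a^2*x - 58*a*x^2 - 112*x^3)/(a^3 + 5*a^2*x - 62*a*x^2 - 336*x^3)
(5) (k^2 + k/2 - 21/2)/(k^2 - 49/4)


(1) = (d^3 + d^2*(-5 + 4*I) + d*(-3 - 20*I) + 15)/(d^2 + d*(-7 - 6*I) + 42*I)
(2) = q + 4
(3) = (s + 5)/(s - 3)
(4) = (a + 2*x)/(a + 6*x)
(5) = (2*k - 6)/(2*k - 7)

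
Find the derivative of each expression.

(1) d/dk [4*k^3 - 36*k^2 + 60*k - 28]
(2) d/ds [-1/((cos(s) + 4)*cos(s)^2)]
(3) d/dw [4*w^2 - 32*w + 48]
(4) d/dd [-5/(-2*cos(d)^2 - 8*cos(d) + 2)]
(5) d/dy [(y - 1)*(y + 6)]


(1) = 12*k^2 - 72*k + 60
(2) = -(3*cos(s) + 8)*sin(s)/((cos(s) + 4)^2*cos(s)^3)
(3) = 8*w - 32
(4) = 5*(cos(d) + 2)*sin(d)/(-sin(d)^2 + 4*cos(d))^2
(5) = 2*y + 5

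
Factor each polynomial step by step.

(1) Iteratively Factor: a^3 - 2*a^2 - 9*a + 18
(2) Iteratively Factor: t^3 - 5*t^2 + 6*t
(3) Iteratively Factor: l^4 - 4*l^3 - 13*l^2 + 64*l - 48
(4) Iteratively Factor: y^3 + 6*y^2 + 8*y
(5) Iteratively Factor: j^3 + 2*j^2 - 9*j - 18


(1) = (a - 2)*(a^2 - 9) = (a - 3)*(a - 2)*(a + 3)
(2) = (t - 3)*(t^2 - 2*t) = (t - 3)*(t - 2)*(t)
(3) = (l - 4)*(l^3 - 13*l + 12) = (l - 4)*(l - 1)*(l^2 + l - 12) = (l - 4)*(l - 1)*(l + 4)*(l - 3)
(4) = (y + 4)*(y^2 + 2*y) = y*(y + 4)*(y + 2)
(5) = (j - 3)*(j^2 + 5*j + 6) = (j - 3)*(j + 3)*(j + 2)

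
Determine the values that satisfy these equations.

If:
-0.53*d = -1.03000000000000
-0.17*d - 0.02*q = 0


Then:
d = 1.94
q = -16.52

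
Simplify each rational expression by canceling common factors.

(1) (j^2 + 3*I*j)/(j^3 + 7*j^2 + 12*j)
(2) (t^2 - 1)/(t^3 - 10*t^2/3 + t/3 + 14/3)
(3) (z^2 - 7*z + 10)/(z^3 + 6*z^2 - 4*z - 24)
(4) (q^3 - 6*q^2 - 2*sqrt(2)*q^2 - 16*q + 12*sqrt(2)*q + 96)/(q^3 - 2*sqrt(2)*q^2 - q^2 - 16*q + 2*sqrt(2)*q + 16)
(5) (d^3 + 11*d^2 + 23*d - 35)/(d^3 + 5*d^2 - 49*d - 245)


(1) = (j + 3*I)/(j^2 + 7*j + 12)
(2) = (3*t - 3)/(3*t^2 - 13*t + 14)
(3) = (z - 5)/(z^2 + 8*z + 12)
(4) = (q - 6)/(q - 1)
(5) = (d - 1)/(d - 7)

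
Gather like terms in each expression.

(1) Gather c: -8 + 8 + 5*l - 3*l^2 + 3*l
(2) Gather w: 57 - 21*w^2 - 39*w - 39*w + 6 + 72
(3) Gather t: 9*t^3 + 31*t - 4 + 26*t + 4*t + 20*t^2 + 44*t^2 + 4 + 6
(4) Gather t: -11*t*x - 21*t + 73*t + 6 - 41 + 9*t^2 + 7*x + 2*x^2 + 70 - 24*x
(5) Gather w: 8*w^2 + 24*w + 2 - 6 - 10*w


(1) = -3*l^2 + 8*l
(2) = -21*w^2 - 78*w + 135
(3) = 9*t^3 + 64*t^2 + 61*t + 6
(4) = 9*t^2 + t*(52 - 11*x) + 2*x^2 - 17*x + 35
(5) = 8*w^2 + 14*w - 4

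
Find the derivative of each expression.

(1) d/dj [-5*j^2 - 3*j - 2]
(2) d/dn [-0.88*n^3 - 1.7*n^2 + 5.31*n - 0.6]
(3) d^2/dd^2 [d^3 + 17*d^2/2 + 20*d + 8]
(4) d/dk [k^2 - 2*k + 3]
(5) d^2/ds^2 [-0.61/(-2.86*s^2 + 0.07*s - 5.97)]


(1) = -10*j - 3
(2) = -2.64*n^2 - 3.4*n + 5.31
(3) = 6*d + 17
(4) = 2*k - 2
(5) = (-9.979112*s^2 + 0.244244*s + 0.61*(5.72*s - 0.07)*(11.44*s - 0.14) - 20.830524)/(2.86*s^2 - 0.07*s + 5.97)^3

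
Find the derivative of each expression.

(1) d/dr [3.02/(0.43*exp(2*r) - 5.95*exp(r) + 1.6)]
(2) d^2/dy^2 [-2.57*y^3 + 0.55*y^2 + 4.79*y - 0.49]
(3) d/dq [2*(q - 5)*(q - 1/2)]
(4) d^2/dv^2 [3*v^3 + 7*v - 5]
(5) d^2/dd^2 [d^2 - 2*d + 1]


(1) = (17.969 - 2.5972*exp(r))*exp(r)/(0.43*exp(2*r) - 5.95*exp(r) + 1.6)^2
(2) = 1.1 - 15.42*y
(3) = 4*q - 11
(4) = 18*v
(5) = 2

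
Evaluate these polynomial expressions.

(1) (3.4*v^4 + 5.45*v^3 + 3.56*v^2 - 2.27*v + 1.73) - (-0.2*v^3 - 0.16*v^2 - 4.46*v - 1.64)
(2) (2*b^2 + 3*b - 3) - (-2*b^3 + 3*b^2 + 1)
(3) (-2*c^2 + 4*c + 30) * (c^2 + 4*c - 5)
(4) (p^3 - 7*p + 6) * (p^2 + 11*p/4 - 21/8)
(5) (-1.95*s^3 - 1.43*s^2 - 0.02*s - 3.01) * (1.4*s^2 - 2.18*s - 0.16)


(1) = 3.4*v^4 + 5.65*v^3 + 3.72*v^2 + 2.19*v + 3.37
(2) = 2*b^3 - b^2 + 3*b - 4
(3) = -2*c^4 - 4*c^3 + 56*c^2 + 100*c - 150
(4) = p^5 + 11*p^4/4 - 77*p^3/8 - 53*p^2/4 + 279*p/8 - 63/4
(5) = -2.73*s^5 + 2.249*s^4 + 3.4014*s^3 - 3.9416*s^2 + 6.565*s + 0.4816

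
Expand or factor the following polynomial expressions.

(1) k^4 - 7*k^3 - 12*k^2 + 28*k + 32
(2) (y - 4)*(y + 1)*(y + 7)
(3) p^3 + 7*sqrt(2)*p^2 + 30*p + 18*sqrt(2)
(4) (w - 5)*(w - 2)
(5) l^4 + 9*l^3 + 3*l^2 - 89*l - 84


(1) = (k - 8)*(k - 2)*(k + 1)*(k + 2)
(2) = y^3 + 4*y^2 - 25*y - 28
(3) = (p + sqrt(2))*(p + 3*sqrt(2))^2
(4) = w^2 - 7*w + 10
(5) = (l - 3)*(l + 1)*(l + 4)*(l + 7)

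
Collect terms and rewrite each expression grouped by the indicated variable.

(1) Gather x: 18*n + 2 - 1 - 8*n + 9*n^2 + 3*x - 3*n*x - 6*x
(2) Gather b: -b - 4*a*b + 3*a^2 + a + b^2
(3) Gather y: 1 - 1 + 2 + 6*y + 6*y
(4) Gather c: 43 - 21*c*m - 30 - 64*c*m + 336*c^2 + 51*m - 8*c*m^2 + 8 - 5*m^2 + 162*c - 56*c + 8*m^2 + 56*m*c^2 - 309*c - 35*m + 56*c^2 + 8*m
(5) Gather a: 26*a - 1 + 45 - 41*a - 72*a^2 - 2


(1) = 9*n^2 + 10*n + x*(-3*n - 3) + 1
(2) = 3*a^2 + a + b^2 + b*(-4*a - 1)
(3) = 12*y + 2
(4) = c^2*(56*m + 392) + c*(-8*m^2 - 85*m - 203) + 3*m^2 + 24*m + 21
(5) = -72*a^2 - 15*a + 42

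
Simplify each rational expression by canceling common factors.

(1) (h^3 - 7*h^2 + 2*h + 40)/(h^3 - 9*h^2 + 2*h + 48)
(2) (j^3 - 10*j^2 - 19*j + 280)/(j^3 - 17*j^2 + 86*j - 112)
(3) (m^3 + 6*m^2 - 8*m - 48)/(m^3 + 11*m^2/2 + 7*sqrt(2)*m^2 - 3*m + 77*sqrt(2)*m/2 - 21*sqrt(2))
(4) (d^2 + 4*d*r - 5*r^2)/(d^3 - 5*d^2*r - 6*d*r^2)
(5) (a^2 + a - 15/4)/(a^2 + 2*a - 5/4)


(1) = (h^2 - 9*h + 20)/(h^2 - 11*h + 24)
(2) = (j + 5)/(j - 2)
(3) = (2*m^2 - 16)/(2*m^2 + m*(-1 + 14*sqrt(2)) - 7*sqrt(2))
(4) = (-d^2 - 4*d*r + 5*r^2)/(-d^3 + 5*d^2*r + 6*d*r^2)
(5) = (2*a - 3)/(2*a - 1)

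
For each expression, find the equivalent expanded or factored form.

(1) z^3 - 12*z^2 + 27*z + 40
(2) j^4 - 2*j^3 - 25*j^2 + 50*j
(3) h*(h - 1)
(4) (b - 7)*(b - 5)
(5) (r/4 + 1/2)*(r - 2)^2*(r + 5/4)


(1) = (z - 8)*(z - 5)*(z + 1)
(2) = j*(j - 5)*(j - 2)*(j + 5)
(3) = h^2 - h
(4) = b^2 - 12*b + 35
(5) = r^4/4 - 3*r^3/16 - 13*r^2/8 + 3*r/4 + 5/2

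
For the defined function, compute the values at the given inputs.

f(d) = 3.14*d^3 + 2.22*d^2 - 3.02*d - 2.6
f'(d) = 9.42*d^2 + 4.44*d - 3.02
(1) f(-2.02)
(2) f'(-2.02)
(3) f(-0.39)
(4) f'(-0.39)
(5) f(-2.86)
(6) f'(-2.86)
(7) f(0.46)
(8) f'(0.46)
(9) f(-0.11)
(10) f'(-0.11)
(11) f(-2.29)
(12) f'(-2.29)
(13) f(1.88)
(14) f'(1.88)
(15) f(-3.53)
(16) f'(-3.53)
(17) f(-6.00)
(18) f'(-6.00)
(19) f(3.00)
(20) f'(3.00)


(1) = -13.32
(2) = 26.45
(3) = -1.27
(4) = -3.32
(5) = -49.26
(6) = 61.33
(7) = -3.21
(8) = 1.02
(9) = -2.25
(10) = -3.39
(11) = -21.75
(12) = 36.21
(13) = 20.43
(14) = 38.62
(15) = -102.40
(16) = 98.69
(17) = -582.80
(18) = 309.46
(19) = 93.10
(20) = 95.08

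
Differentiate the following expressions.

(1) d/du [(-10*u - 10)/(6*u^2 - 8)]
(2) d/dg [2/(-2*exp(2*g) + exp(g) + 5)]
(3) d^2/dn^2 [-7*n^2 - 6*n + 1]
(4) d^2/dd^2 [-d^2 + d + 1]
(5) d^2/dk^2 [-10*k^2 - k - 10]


(1) = 5*(-3*u^2 + 6*u*(u + 1) + 4)/(3*u^2 - 4)^2
(2) = (8*exp(g) - 2)*exp(g)/(-2*exp(2*g) + exp(g) + 5)^2
(3) = -14
(4) = -2
(5) = -20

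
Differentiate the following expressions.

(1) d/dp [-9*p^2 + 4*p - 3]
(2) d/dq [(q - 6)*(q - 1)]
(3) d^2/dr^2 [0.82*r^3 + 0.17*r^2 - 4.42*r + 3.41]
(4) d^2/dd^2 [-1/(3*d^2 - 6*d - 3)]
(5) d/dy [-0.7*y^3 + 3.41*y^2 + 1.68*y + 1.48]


(1) = 4 - 18*p
(2) = 2*q - 7
(3) = 4.92*r + 0.34
(4) = 2*(-d^2 + 2*d + 4*(d - 1)^2 + 1)/(3*(-d^2 + 2*d + 1)^3)
(5) = -2.1*y^2 + 6.82*y + 1.68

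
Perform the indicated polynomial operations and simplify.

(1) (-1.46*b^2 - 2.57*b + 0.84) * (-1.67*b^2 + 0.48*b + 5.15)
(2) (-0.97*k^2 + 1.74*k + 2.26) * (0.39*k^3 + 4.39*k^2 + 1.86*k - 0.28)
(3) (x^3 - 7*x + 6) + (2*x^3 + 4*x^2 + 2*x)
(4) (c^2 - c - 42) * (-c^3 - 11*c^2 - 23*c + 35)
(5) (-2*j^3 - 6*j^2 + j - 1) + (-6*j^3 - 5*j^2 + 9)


(1) = 2.4382*b^4 + 3.5911*b^3 - 10.1554*b^2 - 12.8323*b + 4.326
(2) = -0.3783*k^5 - 3.5797*k^4 + 6.7158*k^3 + 13.4294*k^2 + 3.7164*k - 0.6328
(3) = 3*x^3 + 4*x^2 - 5*x + 6
(4) = -c^5 - 10*c^4 + 30*c^3 + 520*c^2 + 931*c - 1470
(5) = -8*j^3 - 11*j^2 + j + 8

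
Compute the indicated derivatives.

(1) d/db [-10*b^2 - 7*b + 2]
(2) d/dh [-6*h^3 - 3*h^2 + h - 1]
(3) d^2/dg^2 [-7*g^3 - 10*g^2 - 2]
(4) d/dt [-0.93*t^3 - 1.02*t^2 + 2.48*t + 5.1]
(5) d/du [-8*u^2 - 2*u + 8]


(1) = -20*b - 7
(2) = -18*h^2 - 6*h + 1
(3) = -42*g - 20
(4) = -2.79*t^2 - 2.04*t + 2.48
(5) = -16*u - 2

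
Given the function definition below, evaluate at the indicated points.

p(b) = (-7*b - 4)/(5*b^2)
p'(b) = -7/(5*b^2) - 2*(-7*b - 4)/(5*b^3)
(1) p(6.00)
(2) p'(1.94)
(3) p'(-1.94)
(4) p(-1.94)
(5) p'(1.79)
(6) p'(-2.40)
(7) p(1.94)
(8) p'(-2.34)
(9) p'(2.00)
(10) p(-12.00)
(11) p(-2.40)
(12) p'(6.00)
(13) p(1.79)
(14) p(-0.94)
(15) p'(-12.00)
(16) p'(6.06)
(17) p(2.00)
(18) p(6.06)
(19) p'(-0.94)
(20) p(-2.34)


(1) = -0.26
(2) = 0.59
(3) = 0.15
(4) = 0.51
(5) = 0.72
(6) = 0.13
(7) = -0.93
(8) = 0.13
(9) = 0.55
(10) = 0.11
(11) = 0.44
(12) = 0.05
(13) = -1.03
(14) = 0.58
(15) = 0.01
(16) = 0.05
(17) = -0.90
(18) = -0.25
(19) = -0.34
(20) = 0.45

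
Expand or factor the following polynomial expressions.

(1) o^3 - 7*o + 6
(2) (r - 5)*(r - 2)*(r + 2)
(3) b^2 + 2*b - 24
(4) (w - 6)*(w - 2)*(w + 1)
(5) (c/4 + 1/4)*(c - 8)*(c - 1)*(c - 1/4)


(1) = (o - 2)*(o - 1)*(o + 3)
(2) = r^3 - 5*r^2 - 4*r + 20
(3) = (b - 4)*(b + 6)
(4) = w^3 - 7*w^2 + 4*w + 12
(5) = c^4/4 - 33*c^3/16 + c^2/4 + 33*c/16 - 1/2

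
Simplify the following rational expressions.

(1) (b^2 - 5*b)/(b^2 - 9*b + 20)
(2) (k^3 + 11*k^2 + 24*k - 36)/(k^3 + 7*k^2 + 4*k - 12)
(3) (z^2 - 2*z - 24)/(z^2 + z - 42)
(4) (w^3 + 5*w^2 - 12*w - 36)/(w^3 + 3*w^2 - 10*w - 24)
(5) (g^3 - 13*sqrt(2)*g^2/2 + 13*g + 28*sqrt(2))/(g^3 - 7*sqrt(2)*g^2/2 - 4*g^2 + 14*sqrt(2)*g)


(1) = b/(b - 4)
(2) = (k + 6)/(k + 2)
(3) = (z + 4)/(z + 7)
(4) = (w + 6)/(w + 4)
(5) = (4*g^2 - 12*sqrt(2)*g - 32)/(4*g^2 - 16*g)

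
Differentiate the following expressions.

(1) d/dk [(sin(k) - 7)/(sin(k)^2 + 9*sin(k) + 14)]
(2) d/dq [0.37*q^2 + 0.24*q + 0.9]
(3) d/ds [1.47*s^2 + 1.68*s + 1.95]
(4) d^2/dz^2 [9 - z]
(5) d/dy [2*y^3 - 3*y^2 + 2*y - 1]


(1) = (14*sin(k) + cos(k)^2 + 76)*cos(k)/(sin(k)^2 + 9*sin(k) + 14)^2
(2) = 0.74*q + 0.24
(3) = 2.94*s + 1.68
(4) = 0
(5) = 6*y^2 - 6*y + 2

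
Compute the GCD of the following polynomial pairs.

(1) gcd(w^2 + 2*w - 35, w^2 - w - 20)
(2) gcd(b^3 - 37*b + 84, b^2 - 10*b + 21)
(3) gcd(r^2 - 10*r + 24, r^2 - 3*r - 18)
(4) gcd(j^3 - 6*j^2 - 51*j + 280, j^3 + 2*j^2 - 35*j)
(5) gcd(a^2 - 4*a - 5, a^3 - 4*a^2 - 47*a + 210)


(1) = w - 5
(2) = gcd((b - 4)*(b - 3)*(b + 7), (b - 7)*(b - 3)) = b - 3
(3) = gcd((r - 6)*(r - 4), (r - 6)*(r + 3)) = r - 6
(4) = j^2 + 2*j - 35
(5) = gcd((a - 5)*(a + 1), (a - 6)*(a - 5)*(a + 7)) = a - 5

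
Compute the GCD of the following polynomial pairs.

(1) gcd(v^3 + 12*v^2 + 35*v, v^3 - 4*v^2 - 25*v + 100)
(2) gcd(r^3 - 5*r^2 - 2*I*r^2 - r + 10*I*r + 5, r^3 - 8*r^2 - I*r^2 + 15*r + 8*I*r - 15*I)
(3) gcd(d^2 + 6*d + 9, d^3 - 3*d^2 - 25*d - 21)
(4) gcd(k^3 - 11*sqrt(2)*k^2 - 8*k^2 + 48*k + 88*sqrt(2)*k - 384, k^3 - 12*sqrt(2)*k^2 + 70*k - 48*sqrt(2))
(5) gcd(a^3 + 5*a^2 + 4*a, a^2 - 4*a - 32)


(1) = gcd(v*(v + 5)*(v + 7), (v - 5)*(v - 4)*(v + 5)) = v + 5
(2) = r^2 + r*(-5 - I) + 5*I
(3) = gcd((d + 3)^2, (d - 7)*(d + 1)*(d + 3)) = d + 3
(4) = k^2 - 11*sqrt(2)*k + 48
(5) = gcd(a*(a + 1)*(a + 4), (a - 8)*(a + 4)) = a + 4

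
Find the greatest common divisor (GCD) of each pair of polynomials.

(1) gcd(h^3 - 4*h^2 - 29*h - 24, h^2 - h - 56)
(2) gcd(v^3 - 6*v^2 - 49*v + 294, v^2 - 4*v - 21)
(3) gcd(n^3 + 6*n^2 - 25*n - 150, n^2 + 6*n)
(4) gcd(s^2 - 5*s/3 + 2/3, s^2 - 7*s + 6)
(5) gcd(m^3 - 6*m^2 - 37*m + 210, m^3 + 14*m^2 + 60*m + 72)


(1) = gcd((h - 8)*(h + 1)*(h + 3), (h - 8)*(h + 7)) = h - 8
(2) = gcd((v - 7)*(v - 6)*(v + 7), (v - 7)*(v + 3)) = v - 7
(3) = gcd((n - 5)*(n + 5)*(n + 6), n*(n + 6)) = n + 6
(4) = s - 1
(5) = gcd((m - 7)*(m - 5)*(m + 6), (m + 2)*(m + 6)^2) = m + 6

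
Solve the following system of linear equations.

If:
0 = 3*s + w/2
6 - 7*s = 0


Then:
s = 6/7
w = -36/7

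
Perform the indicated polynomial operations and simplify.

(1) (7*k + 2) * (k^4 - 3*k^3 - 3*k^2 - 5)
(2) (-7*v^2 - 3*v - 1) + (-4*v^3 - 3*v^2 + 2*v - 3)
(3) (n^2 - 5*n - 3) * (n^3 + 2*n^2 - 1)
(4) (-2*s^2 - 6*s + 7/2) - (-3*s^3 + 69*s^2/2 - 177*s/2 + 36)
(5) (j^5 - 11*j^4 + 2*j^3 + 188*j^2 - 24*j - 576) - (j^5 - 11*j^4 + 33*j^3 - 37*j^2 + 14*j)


(1) = 7*k^5 - 19*k^4 - 27*k^3 - 6*k^2 - 35*k - 10
(2) = -4*v^3 - 10*v^2 - v - 4
(3) = n^5 - 3*n^4 - 13*n^3 - 7*n^2 + 5*n + 3
(4) = 3*s^3 - 73*s^2/2 + 165*s/2 - 65/2
(5) = -31*j^3 + 225*j^2 - 38*j - 576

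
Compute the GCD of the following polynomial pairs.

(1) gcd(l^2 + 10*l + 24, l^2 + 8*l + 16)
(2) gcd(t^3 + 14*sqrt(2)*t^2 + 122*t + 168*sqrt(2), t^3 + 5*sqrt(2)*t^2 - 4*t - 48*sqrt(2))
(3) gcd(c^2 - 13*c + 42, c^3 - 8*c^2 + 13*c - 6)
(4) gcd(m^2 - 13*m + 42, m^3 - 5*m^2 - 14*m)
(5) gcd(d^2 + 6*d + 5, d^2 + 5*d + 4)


(1) = l + 4
(2) = t^2 + 7*sqrt(2)*t + 24
(3) = c - 6
(4) = m - 7
(5) = d + 1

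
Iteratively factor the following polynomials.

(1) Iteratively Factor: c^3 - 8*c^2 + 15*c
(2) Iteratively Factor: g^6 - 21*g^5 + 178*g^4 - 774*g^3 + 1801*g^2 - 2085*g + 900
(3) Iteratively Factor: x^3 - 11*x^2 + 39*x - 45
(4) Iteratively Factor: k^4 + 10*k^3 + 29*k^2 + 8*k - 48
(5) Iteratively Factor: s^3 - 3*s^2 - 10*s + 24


(1) = (c - 3)*(c^2 - 5*c) = (c - 5)*(c - 3)*(c)
(2) = (g - 4)*(g^5 - 17*g^4 + 110*g^3 - 334*g^2 + 465*g - 225) = (g - 5)*(g - 4)*(g^4 - 12*g^3 + 50*g^2 - 84*g + 45) = (g - 5)*(g - 4)*(g - 1)*(g^3 - 11*g^2 + 39*g - 45) = (g - 5)^2*(g - 4)*(g - 1)*(g^2 - 6*g + 9) = (g - 5)^2*(g - 4)*(g - 3)*(g - 1)*(g - 3)
(3) = (x - 5)*(x^2 - 6*x + 9) = (x - 5)*(x - 3)*(x - 3)
(4) = (k + 4)*(k^3 + 6*k^2 + 5*k - 12) = (k - 1)*(k + 4)*(k^2 + 7*k + 12) = (k - 1)*(k + 3)*(k + 4)*(k + 4)
(5) = (s - 2)*(s^2 - s - 12) = (s - 4)*(s - 2)*(s + 3)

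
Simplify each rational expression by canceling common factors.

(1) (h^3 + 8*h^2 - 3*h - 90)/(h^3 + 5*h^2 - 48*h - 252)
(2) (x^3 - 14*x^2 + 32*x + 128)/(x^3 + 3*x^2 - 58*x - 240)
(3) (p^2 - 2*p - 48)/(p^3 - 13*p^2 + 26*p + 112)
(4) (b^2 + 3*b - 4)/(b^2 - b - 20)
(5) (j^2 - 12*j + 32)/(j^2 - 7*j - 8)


(1) = (h^2 + 2*h - 15)/(h^2 - h - 42)
(2) = (x^2 - 6*x - 16)/(x^2 + 11*x + 30)
(3) = (p + 6)/(p^2 - 5*p - 14)
(4) = (b - 1)/(b - 5)
(5) = (j - 4)/(j + 1)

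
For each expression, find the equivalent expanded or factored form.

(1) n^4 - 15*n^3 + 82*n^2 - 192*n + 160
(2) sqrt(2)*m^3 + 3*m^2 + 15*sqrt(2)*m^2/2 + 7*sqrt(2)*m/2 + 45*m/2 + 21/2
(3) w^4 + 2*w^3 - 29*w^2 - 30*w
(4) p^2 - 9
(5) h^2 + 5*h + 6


(1) = (n - 5)*(n - 4)^2*(n - 2)
(2) = (m + 7)*(m + 3*sqrt(2)/2)*(sqrt(2)*m + sqrt(2)/2)
(3) = w*(w - 5)*(w + 1)*(w + 6)
(4) = (p - 3)*(p + 3)
(5) = (h + 2)*(h + 3)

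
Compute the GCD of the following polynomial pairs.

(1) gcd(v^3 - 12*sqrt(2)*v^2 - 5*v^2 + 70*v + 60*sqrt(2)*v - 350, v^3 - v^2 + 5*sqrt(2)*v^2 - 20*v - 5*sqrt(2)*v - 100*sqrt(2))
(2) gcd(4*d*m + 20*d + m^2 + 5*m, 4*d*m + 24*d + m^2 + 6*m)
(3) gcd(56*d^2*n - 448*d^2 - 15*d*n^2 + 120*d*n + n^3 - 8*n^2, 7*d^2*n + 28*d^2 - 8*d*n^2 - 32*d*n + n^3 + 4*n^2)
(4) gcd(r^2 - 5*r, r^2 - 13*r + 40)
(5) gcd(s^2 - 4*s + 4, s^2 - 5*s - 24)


(1) = gcd((v - 5)*(v - 7*sqrt(2))*(v - 5*sqrt(2)), (v - 5)*(v + 4)*(v + 5*sqrt(2))) = v - 5
(2) = 4*d + m
(3) = gcd((-8*d + n)*(-7*d + n)*(n - 8), (-7*d + n)*(-d + n)*(n + 4)) = 7*d - n
(4) = gcd(r*(r - 5), (r - 8)*(r - 5)) = r - 5
(5) = gcd((s - 2)^2, (s - 8)*(s + 3)) = 1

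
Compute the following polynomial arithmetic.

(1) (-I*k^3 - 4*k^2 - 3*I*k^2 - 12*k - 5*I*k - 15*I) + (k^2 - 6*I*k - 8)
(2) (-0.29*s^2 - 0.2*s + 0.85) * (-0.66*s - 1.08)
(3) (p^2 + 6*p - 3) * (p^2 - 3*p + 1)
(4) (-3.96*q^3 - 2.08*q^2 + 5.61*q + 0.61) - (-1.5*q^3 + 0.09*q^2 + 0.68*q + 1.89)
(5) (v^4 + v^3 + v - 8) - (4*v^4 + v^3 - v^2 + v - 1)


(1) = -I*k^3 - 3*k^2 - 3*I*k^2 - 12*k - 11*I*k - 8 - 15*I
(2) = 0.1914*s^3 + 0.4452*s^2 - 0.345*s - 0.918
(3) = p^4 + 3*p^3 - 20*p^2 + 15*p - 3
(4) = -2.46*q^3 - 2.17*q^2 + 4.93*q - 1.28
(5) = -3*v^4 + v^2 - 7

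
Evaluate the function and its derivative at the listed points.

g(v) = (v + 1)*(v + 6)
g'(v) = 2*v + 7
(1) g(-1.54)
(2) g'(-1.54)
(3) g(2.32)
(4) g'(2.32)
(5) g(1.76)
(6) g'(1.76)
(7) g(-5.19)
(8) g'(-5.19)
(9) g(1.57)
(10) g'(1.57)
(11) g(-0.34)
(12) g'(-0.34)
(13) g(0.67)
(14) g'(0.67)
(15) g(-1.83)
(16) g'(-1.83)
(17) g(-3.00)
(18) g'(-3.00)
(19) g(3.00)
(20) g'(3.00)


(1) = -2.41
(2) = 3.92
(3) = 27.62
(4) = 11.64
(5) = 21.42
(6) = 10.52
(7) = -3.39
(8) = -3.38
(9) = 19.45
(10) = 10.14
(11) = 3.74
(12) = 6.32
(13) = 11.14
(14) = 8.34
(15) = -3.46
(16) = 3.34
(17) = -6.00
(18) = 1.00
(19) = 36.00
(20) = 13.00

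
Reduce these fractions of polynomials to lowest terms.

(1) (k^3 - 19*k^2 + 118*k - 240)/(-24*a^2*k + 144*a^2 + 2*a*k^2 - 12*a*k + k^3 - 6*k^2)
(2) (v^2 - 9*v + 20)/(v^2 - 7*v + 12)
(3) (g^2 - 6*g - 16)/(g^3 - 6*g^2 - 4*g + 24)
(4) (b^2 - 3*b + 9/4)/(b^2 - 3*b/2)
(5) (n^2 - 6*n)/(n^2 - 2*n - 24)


(1) = (-k^2 + 13*k - 40)/(24*a^2 - 2*a*k - k^2)
(2) = (v - 5)/(v - 3)
(3) = (g - 8)/(g^2 - 8*g + 12)
(4) = (2*b - 3)/(2*b)
(5) = n/(n + 4)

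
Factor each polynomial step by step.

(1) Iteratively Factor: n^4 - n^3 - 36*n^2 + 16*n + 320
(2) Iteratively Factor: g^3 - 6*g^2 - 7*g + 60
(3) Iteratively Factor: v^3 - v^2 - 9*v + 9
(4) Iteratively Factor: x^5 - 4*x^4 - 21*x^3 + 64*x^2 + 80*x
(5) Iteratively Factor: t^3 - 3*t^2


(1) = (n + 4)*(n^3 - 5*n^2 - 16*n + 80) = (n - 5)*(n + 4)*(n^2 - 16) = (n - 5)*(n - 4)*(n + 4)*(n + 4)
(2) = (g - 5)*(g^2 - g - 12) = (g - 5)*(g - 4)*(g + 3)
(3) = (v - 3)*(v^2 + 2*v - 3) = (v - 3)*(v + 3)*(v - 1)
(4) = (x + 4)*(x^4 - 8*x^3 + 11*x^2 + 20*x) = (x - 5)*(x + 4)*(x^3 - 3*x^2 - 4*x) = (x - 5)*(x - 4)*(x + 4)*(x^2 + x) = x*(x - 5)*(x - 4)*(x + 4)*(x + 1)
(5) = (t - 3)*(t^2) = t*(t - 3)*(t)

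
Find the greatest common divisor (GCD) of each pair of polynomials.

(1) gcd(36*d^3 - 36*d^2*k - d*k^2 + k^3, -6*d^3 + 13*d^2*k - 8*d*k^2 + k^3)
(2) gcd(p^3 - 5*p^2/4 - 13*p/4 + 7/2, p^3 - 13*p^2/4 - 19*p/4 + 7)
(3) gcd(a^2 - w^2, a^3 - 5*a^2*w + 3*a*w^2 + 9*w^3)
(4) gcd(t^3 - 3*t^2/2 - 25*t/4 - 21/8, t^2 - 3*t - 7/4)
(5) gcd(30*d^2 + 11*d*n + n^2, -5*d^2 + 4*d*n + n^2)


(1) = 6*d^2 - 7*d*k + k^2
(2) = gcd((p - 2)*(p - 1)*(p + 7/4), (p - 4)*(p - 1)*(p + 7/4)) = p^2 + 3*p/4 - 7/4
(3) = a + w
(4) = gcd((t - 7/2)*(t + 1/2)*(t + 3/2), (t - 7/2)*(t + 1/2)) = t^2 - 3*t - 7/4
(5) = 5*d + n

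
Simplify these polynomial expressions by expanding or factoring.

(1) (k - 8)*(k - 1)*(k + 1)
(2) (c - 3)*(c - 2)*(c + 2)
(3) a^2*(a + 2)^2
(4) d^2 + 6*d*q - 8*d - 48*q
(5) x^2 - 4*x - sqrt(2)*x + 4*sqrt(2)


(1) = k^3 - 8*k^2 - k + 8
(2) = c^3 - 3*c^2 - 4*c + 12
(3) = a^4 + 4*a^3 + 4*a^2
(4) = (d - 8)*(d + 6*q)
(5) = (x - 4)*(x - sqrt(2))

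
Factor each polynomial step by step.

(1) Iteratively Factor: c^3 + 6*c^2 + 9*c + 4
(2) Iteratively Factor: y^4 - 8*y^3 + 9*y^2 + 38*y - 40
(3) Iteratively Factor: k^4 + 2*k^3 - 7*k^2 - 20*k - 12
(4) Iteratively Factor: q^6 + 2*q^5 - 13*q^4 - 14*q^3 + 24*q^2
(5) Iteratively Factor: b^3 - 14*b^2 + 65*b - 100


(1) = (c + 1)*(c^2 + 5*c + 4) = (c + 1)^2*(c + 4)
(2) = (y - 1)*(y^3 - 7*y^2 + 2*y + 40) = (y - 4)*(y - 1)*(y^2 - 3*y - 10) = (y - 5)*(y - 4)*(y - 1)*(y + 2)
(3) = (k + 1)*(k^3 + k^2 - 8*k - 12) = (k + 1)*(k + 2)*(k^2 - k - 6) = (k + 1)*(k + 2)^2*(k - 3)
(4) = (q + 4)*(q^5 - 2*q^4 - 5*q^3 + 6*q^2) = (q - 3)*(q + 4)*(q^4 + q^3 - 2*q^2) = q*(q - 3)*(q + 4)*(q^3 + q^2 - 2*q) = q*(q - 3)*(q - 1)*(q + 4)*(q^2 + 2*q) = q^2*(q - 3)*(q - 1)*(q + 4)*(q + 2)
(5) = (b - 5)*(b^2 - 9*b + 20) = (b - 5)*(b - 4)*(b - 5)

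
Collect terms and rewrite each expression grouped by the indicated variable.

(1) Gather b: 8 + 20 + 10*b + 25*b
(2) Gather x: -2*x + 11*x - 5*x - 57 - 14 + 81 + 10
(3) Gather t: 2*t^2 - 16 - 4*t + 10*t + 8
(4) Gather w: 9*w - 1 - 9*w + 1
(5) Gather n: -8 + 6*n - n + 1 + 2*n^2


(1) = 35*b + 28
(2) = 4*x + 20
(3) = 2*t^2 + 6*t - 8
(4) = 0
(5) = 2*n^2 + 5*n - 7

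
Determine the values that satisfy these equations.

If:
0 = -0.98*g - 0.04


Then:
g = -0.04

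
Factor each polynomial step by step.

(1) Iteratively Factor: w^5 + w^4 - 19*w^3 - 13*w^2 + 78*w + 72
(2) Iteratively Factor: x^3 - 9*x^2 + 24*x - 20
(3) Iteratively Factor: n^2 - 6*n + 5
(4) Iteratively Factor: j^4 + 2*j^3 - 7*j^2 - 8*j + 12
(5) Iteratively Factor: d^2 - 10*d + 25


(1) = (w + 4)*(w^4 - 3*w^3 - 7*w^2 + 15*w + 18) = (w - 3)*(w + 4)*(w^3 - 7*w - 6) = (w - 3)*(w + 1)*(w + 4)*(w^2 - w - 6) = (w - 3)^2*(w + 1)*(w + 4)*(w + 2)
(2) = (x - 2)*(x^2 - 7*x + 10) = (x - 2)^2*(x - 5)
(3) = (n - 1)*(n - 5)
(4) = (j + 3)*(j^3 - j^2 - 4*j + 4) = (j - 2)*(j + 3)*(j^2 + j - 2) = (j - 2)*(j + 2)*(j + 3)*(j - 1)
(5) = (d - 5)*(d - 5)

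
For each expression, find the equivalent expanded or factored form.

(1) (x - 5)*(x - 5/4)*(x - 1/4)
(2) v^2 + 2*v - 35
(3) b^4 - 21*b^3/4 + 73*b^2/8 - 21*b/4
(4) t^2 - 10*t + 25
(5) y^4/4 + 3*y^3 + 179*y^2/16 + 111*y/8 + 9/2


(1) = x^3 - 13*x^2/2 + 125*x/16 - 25/16
(2) = (v - 5)*(v + 7)
(3) = b*(b - 2)*(b - 7/4)*(b - 3/2)
(4) = (t - 5)^2
(5) = (y/4 + 1)*(y + 1/2)*(y + 3/2)*(y + 6)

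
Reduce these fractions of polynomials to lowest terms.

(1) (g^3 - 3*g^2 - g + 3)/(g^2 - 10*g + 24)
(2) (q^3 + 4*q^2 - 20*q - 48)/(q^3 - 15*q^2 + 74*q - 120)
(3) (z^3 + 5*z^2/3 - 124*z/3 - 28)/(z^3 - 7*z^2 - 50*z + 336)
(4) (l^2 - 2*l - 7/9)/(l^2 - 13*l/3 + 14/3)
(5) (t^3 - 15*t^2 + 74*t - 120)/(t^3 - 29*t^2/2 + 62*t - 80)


(1) = (g^3 - 3*g^2 - g + 3)/(g^2 - 10*g + 24)
(2) = (q^2 + 8*q + 12)/(q^2 - 11*q + 30)
(3) = (3*z + 2)/(3*z - 24)
(4) = (3*l + 1)/(3*l - 6)
(5) = (2*t^2 - 22*t + 60)/(2*t^2 - 21*t + 40)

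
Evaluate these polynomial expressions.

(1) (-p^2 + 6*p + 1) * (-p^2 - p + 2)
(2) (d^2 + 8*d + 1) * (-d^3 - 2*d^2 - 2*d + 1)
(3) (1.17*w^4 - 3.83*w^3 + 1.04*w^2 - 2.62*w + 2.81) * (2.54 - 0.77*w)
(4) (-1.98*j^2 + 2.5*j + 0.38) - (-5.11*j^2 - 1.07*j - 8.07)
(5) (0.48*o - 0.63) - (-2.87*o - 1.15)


(1) = p^4 - 5*p^3 - 9*p^2 + 11*p + 2
(2) = -d^5 - 10*d^4 - 19*d^3 - 17*d^2 + 6*d + 1
(3) = -0.9009*w^5 + 5.9209*w^4 - 10.529*w^3 + 4.659*w^2 - 8.8185*w + 7.1374
(4) = 3.13*j^2 + 3.57*j + 8.45
(5) = 3.35*o + 0.52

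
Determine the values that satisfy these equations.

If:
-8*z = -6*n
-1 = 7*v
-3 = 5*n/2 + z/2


Then:
n = -24/23
v = -1/7
z = -18/23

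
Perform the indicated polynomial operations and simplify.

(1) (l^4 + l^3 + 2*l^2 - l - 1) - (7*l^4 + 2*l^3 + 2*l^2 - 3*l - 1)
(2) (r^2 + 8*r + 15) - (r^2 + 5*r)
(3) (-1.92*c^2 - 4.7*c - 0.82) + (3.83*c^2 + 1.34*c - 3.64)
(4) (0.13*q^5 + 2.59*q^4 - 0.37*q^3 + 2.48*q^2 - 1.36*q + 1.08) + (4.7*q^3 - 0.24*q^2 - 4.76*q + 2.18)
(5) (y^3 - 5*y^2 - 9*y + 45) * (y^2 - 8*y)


(1) = -6*l^4 - l^3 + 2*l
(2) = 3*r + 15
(3) = 1.91*c^2 - 3.36*c - 4.46
(4) = 0.13*q^5 + 2.59*q^4 + 4.33*q^3 + 2.24*q^2 - 6.12*q + 3.26
(5) = y^5 - 13*y^4 + 31*y^3 + 117*y^2 - 360*y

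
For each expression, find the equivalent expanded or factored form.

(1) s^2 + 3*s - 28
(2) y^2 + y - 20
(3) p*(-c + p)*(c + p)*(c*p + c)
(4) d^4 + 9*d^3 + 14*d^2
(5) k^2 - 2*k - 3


(1) = (s - 4)*(s + 7)
(2) = (y - 4)*(y + 5)
(3) = -c^3*p^2 - c^3*p + c*p^4 + c*p^3
(4) = d^2*(d + 2)*(d + 7)
(5) = (k - 3)*(k + 1)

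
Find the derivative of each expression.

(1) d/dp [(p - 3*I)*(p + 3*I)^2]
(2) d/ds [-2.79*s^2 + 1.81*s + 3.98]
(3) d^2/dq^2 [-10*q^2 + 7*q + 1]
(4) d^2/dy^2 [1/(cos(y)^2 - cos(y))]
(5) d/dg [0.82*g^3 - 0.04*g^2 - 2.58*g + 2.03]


(1) = 3*(p - I)*(p + 3*I)
(2) = 1.81 - 5.58*s
(3) = -20
(4) = (-(1 - cos(2*y))^2 - 15*cos(y)/4 - 3*cos(2*y)/2 + 3*cos(3*y)/4 + 9/2)/((cos(y) - 1)^3*cos(y)^3)
(5) = 2.46*g^2 - 0.08*g - 2.58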